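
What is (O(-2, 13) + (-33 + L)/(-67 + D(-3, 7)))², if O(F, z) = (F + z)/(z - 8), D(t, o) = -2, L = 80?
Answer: 274576/119025 ≈ 2.3069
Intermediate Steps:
O(F, z) = (F + z)/(-8 + z)
(O(-2, 13) + (-33 + L)/(-67 + D(-3, 7)))² = ((-2 + 13)/(-8 + 13) + (-33 + 80)/(-67 - 2))² = (11/5 + 47/(-69))² = ((⅕)*11 + 47*(-1/69))² = (11/5 - 47/69)² = (524/345)² = 274576/119025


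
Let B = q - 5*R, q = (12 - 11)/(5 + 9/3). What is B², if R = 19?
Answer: 576081/64 ≈ 9001.3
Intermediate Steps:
q = ⅛ (q = 1/(5 + 9*(⅓)) = 1/(5 + 3) = 1/8 = 1*(⅛) = ⅛ ≈ 0.12500)
B = -759/8 (B = ⅛ - 5*19 = ⅛ - 95 = -759/8 ≈ -94.875)
B² = (-759/8)² = 576081/64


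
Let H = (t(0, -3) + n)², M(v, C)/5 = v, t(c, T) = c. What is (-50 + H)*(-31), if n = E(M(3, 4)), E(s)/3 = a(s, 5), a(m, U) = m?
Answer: -61225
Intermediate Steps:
M(v, C) = 5*v
E(s) = 3*s
n = 45 (n = 3*(5*3) = 3*15 = 45)
H = 2025 (H = (0 + 45)² = 45² = 2025)
(-50 + H)*(-31) = (-50 + 2025)*(-31) = 1975*(-31) = -61225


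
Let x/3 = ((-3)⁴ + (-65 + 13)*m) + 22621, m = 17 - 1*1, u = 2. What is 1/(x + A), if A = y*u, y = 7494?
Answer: 1/80598 ≈ 1.2407e-5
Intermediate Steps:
A = 14988 (A = 7494*2 = 14988)
m = 16 (m = 17 - 1 = 16)
x = 65610 (x = 3*(((-3)⁴ + (-65 + 13)*16) + 22621) = 3*((81 - 52*16) + 22621) = 3*((81 - 832) + 22621) = 3*(-751 + 22621) = 3*21870 = 65610)
1/(x + A) = 1/(65610 + 14988) = 1/80598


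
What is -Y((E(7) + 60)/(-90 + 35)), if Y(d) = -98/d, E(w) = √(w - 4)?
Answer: -9800/109 + 490*√3/327 ≈ -87.313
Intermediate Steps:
E(w) = √(-4 + w)
-Y((E(7) + 60)/(-90 + 35)) = -(-98)/((√(-4 + 7) + 60)/(-90 + 35)) = -(-98)/((√3 + 60)/(-55)) = -(-98)/((60 + √3)*(-1/55)) = -(-98)/(-12/11 - √3/55) = 98/(-12/11 - √3/55)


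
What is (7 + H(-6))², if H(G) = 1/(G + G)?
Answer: 6889/144 ≈ 47.840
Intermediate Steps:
H(G) = 1/(2*G)
(7 + H(-6))² = (7 + (½)/(-6))² = (7 + (½)*(-⅙))² = (7 - 1/12)² = (83/12)² = 6889/144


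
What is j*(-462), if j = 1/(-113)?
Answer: 462/113 ≈ 4.0885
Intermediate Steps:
j = -1/113 ≈ -0.0088496
j*(-462) = -1/113*(-462) = 462/113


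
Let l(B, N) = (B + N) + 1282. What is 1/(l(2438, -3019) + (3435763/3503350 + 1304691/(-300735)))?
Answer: 70238664150/49001467900547 ≈ 0.0014334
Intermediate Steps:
l(B, N) = 1282 + B + N
1/(l(2438, -3019) + (3435763/3503350 + 1304691/(-300735))) = 1/((1282 + 2438 - 3019) + (3435763/3503350 + 1304691/(-300735))) = 1/(701 + (3435763*(1/3503350) + 1304691*(-1/300735))) = 1/(701 + (3435763/3503350 - 434897/100245)) = 1/(701 - 235835668603/70238664150) = 1/(49001467900547/70238664150) = 70238664150/49001467900547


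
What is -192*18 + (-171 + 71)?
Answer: -3556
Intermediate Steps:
-192*18 + (-171 + 71) = -3456 - 100 = -3556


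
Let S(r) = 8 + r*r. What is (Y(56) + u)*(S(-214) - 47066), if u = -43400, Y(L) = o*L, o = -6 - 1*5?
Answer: 55548192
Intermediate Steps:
o = -11 (o = -6 - 5 = -11)
S(r) = 8 + r²
Y(L) = -11*L
(Y(56) + u)*(S(-214) - 47066) = (-11*56 - 43400)*((8 + (-214)²) - 47066) = (-616 - 43400)*((8 + 45796) - 47066) = -44016*(45804 - 47066) = -44016*(-1262) = 55548192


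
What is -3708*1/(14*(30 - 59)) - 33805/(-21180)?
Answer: 9226027/859908 ≈ 10.729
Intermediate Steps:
-3708*1/(14*(30 - 59)) - 33805/(-21180) = -3708/((-29*14)) - 33805*(-1/21180) = -3708/(-406) + 6761/4236 = -3708*(-1/406) + 6761/4236 = 1854/203 + 6761/4236 = 9226027/859908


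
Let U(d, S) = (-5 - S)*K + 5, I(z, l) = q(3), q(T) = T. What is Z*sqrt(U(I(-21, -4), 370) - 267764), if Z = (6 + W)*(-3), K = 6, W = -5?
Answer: -9*I*sqrt(30001) ≈ -1558.9*I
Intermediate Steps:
I(z, l) = 3
Z = -3 (Z = (6 - 5)*(-3) = 1*(-3) = -3)
U(d, S) = -25 - 6*S (U(d, S) = (-5 - S)*6 + 5 = (-30 - 6*S) + 5 = -25 - 6*S)
Z*sqrt(U(I(-21, -4), 370) - 267764) = -3*sqrt((-25 - 6*370) - 267764) = -3*sqrt((-25 - 2220) - 267764) = -3*sqrt(-2245 - 267764) = -9*I*sqrt(30001)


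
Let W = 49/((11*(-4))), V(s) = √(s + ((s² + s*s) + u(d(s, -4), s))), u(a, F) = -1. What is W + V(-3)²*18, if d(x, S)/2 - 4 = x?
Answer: 11039/44 ≈ 250.89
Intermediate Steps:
d(x, S) = 8 + 2*x
V(s) = √(-1 + s + 2*s²) (V(s) = √(s + ((s² + s*s) - 1)) = √(s + ((s² + s²) - 1)) = √(s + (2*s² - 1)) = √(s + (-1 + 2*s²)) = √(-1 + s + 2*s²))
W = -49/44 (W = 49/(-44) = 49*(-1/44) = -49/44 ≈ -1.1136)
W + V(-3)²*18 = -49/44 + (√(-1 - 3 + 2*(-3)²))²*18 = -49/44 + (√(-1 - 3 + 2*9))²*18 = -49/44 + (√(-1 - 3 + 18))²*18 = -49/44 + (√14)²*18 = -49/44 + 14*18 = -49/44 + 252 = 11039/44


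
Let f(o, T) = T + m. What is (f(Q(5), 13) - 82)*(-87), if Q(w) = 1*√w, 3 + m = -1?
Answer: 6351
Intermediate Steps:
m = -4 (m = -3 - 1 = -4)
Q(w) = √w
f(o, T) = -4 + T (f(o, T) = T - 4 = -4 + T)
(f(Q(5), 13) - 82)*(-87) = ((-4 + 13) - 82)*(-87) = (9 - 82)*(-87) = -73*(-87) = 6351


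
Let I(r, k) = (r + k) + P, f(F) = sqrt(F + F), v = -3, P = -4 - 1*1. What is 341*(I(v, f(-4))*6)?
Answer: -16368 + 4092*I*sqrt(2) ≈ -16368.0 + 5787.0*I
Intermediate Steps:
P = -5 (P = -4 - 1 = -5)
f(F) = sqrt(2)*sqrt(F) (f(F) = sqrt(2*F) = sqrt(2)*sqrt(F))
I(r, k) = -5 + k + r (I(r, k) = (r + k) - 5 = (k + r) - 5 = -5 + k + r)
341*(I(v, f(-4))*6) = 341*((-5 + sqrt(2)*sqrt(-4) - 3)*6) = 341*((-5 + sqrt(2)*(2*I) - 3)*6) = 341*((-5 + 2*I*sqrt(2) - 3)*6) = 341*((-8 + 2*I*sqrt(2))*6) = 341*(-48 + 12*I*sqrt(2)) = -16368 + 4092*I*sqrt(2)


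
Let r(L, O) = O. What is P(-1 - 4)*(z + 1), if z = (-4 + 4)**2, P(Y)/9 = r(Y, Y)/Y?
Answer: 9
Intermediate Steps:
P(Y) = 9 (P(Y) = 9*(Y/Y) = 9*1 = 9)
z = 0 (z = 0**2 = 0)
P(-1 - 4)*(z + 1) = 9*(0 + 1) = 9*1 = 9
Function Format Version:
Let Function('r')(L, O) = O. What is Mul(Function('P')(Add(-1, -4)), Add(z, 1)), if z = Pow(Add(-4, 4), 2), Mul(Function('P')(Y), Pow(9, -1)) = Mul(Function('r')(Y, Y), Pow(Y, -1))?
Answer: 9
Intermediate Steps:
Function('P')(Y) = 9 (Function('P')(Y) = Mul(9, Mul(Y, Pow(Y, -1))) = Mul(9, 1) = 9)
z = 0 (z = Pow(0, 2) = 0)
Mul(Function('P')(Add(-1, -4)), Add(z, 1)) = Mul(9, Add(0, 1)) = Mul(9, 1) = 9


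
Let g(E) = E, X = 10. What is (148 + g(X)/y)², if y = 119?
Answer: 310534884/14161 ≈ 21929.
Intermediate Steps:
(148 + g(X)/y)² = (148 + 10/119)² = (17622/119)² = 310534884/14161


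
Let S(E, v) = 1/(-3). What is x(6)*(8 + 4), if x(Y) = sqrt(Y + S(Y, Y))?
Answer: 4*sqrt(51) ≈ 28.566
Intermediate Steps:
S(E, v) = -1/3
x(Y) = sqrt(-1/3 + Y) (x(Y) = sqrt(Y - 1/3) = sqrt(-1/3 + Y))
x(6)*(8 + 4) = (sqrt(-3 + 9*6)/3)*(8 + 4) = (sqrt(-3 + 54)/3)*12 = (sqrt(51)/3)*12 = 4*sqrt(51)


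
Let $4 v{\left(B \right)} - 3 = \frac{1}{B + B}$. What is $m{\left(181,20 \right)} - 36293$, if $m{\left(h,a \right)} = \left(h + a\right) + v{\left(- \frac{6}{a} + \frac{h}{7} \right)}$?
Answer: $- \frac{129134475}{3578} \approx -36091.0$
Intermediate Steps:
$v{\left(B \right)} = \frac{3}{4} + \frac{1}{8 B}$ ($v{\left(B \right)} = \frac{3}{4} + \frac{1}{4 \left(B + B\right)} = \frac{3}{4} + \frac{1}{4 \cdot 2 B} = \frac{3}{4} + \frac{\frac{1}{2} \frac{1}{B}}{4} = \frac{3}{4} + \frac{1}{8 B}$)
$m{\left(h,a \right)} = a + h + \frac{1 - \frac{36}{a} + \frac{6 h}{7}}{8 \left(- \frac{6}{a} + \frac{h}{7}\right)}$ ($m{\left(h,a \right)} = \left(h + a\right) + \frac{1 + 6 \left(- \frac{6}{a} + \frac{h}{7}\right)}{8 \left(- \frac{6}{a} + \frac{h}{7}\right)} = \left(a + h\right) + \frac{1 + 6 \left(- \frac{6}{a} + h \frac{1}{7}\right)}{8 \left(- \frac{6}{a} + h \frac{1}{7}\right)} = \left(a + h\right) + \frac{1 + 6 \left(- \frac{6}{a} + \frac{h}{7}\right)}{8 \left(- \frac{6}{a} + \frac{h}{7}\right)} = \left(a + h\right) + \frac{1 + \left(- \frac{36}{a} + \frac{6 h}{7}\right)}{8 \left(- \frac{6}{a} + \frac{h}{7}\right)} = \left(a + h\right) + \frac{1 - \frac{36}{a} + \frac{6 h}{7}}{8 \left(- \frac{6}{a} + \frac{h}{7}\right)} = a + h + \frac{1 - \frac{36}{a} + \frac{6 h}{7}}{8 \left(- \frac{6}{a} + \frac{h}{7}\right)}$)
$m{\left(181,20 \right)} - 36293 = \frac{-252 + 7 \cdot 20 + 6 \cdot 20 \cdot 181 + 8 \left(-42 + 20 \cdot 181\right) \left(20 + 181\right)}{8 \left(-42 + 20 \cdot 181\right)} - 36293 = \frac{-252 + 140 + 21720 + 8 \left(-42 + 3620\right) 201}{8 \left(-42 + 3620\right)} - 36293 = \frac{-252 + 140 + 21720 + 8 \cdot 3578 \cdot 201}{8 \cdot 3578} - 36293 = \frac{1}{8} \cdot \frac{1}{3578} \left(-252 + 140 + 21720 + 5753424\right) - 36293 = \frac{1}{8} \cdot \frac{1}{3578} \cdot 5775032 - 36293 = \frac{721879}{3578} - 36293 = - \frac{129134475}{3578}$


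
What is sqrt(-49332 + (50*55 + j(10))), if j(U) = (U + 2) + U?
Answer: 4*I*sqrt(2910) ≈ 215.78*I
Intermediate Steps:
j(U) = 2 + 2*U (j(U) = (2 + U) + U = 2 + 2*U)
sqrt(-49332 + (50*55 + j(10))) = sqrt(-49332 + (50*55 + (2 + 2*10))) = sqrt(-49332 + (2750 + (2 + 20))) = sqrt(-49332 + (2750 + 22)) = sqrt(-49332 + 2772) = sqrt(-46560) = 4*I*sqrt(2910)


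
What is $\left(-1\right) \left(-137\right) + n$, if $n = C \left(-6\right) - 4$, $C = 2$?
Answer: $121$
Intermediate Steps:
$n = -16$ ($n = 2 \left(-6\right) - 4 = -12 - 4 = -16$)
$\left(-1\right) \left(-137\right) + n = \left(-1\right) \left(-137\right) - 16 = 137 - 16 = 121$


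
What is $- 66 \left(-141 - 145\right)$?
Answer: $18876$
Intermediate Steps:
$- 66 \left(-141 - 145\right) = \left(-66\right) \left(-286\right) = 18876$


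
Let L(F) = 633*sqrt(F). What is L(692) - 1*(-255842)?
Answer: 255842 + 1266*sqrt(173) ≈ 2.7249e+5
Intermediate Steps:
L(692) - 1*(-255842) = 633*sqrt(692) - 1*(-255842) = 633*(2*sqrt(173)) + 255842 = 1266*sqrt(173) + 255842 = 255842 + 1266*sqrt(173)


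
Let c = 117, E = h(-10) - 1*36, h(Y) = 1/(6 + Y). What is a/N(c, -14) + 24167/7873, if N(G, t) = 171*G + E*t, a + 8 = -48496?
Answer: 227803859/323021317 ≈ 0.70523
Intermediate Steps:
a = -48504 (a = -8 - 48496 = -48504)
E = -145/4 (E = 1/(6 - 10) - 1*36 = 1/(-4) - 36 = -¼ - 36 = -145/4 ≈ -36.250)
N(G, t) = 171*G - 145*t/4
a/N(c, -14) + 24167/7873 = -48504/(171*117 - 145/4*(-14)) + 24167/7873 = -48504/(20007 + 1015/2) + 24167*(1/7873) = -48504/41029/2 + 24167/7873 = -48504*2/41029 + 24167/7873 = -97008/41029 + 24167/7873 = 227803859/323021317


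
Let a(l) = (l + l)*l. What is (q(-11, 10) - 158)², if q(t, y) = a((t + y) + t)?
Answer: 16900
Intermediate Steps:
a(l) = 2*l² (a(l) = (2*l)*l = 2*l²)
q(t, y) = 2*(y + 2*t)² (q(t, y) = 2*((t + y) + t)² = 2*(y + 2*t)²)
(q(-11, 10) - 158)² = (2*(10 + 2*(-11))² - 158)² = (2*(10 - 22)² - 158)² = (2*(-12)² - 158)² = (2*144 - 158)² = (288 - 158)² = 130² = 16900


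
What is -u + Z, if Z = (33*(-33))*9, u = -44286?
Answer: 34485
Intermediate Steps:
Z = -9801 (Z = -1089*9 = -9801)
-u + Z = -1*(-44286) - 9801 = 44286 - 9801 = 34485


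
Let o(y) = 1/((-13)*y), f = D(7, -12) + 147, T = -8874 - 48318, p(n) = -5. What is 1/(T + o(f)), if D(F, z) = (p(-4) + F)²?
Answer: -1963/112267897 ≈ -1.7485e-5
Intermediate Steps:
D(F, z) = (-5 + F)²
T = -57192
f = 151 (f = (-5 + 7)² + 147 = 2² + 147 = 4 + 147 = 151)
o(y) = -1/(13*y)
1/(T + o(f)) = 1/(-57192 - 1/13/151) = 1/(-57192 - 1/13*1/151) = 1/(-57192 - 1/1963) = 1/(-112267897/1963) = -1963/112267897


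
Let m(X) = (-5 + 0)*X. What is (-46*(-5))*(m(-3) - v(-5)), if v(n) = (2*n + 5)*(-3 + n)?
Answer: -5750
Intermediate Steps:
m(X) = -5*X
v(n) = (-3 + n)*(5 + 2*n) (v(n) = (5 + 2*n)*(-3 + n) = (-3 + n)*(5 + 2*n))
(-46*(-5))*(m(-3) - v(-5)) = (-46*(-5))*(-5*(-3) - (-15 - 1*(-5) + 2*(-5)**2)) = 230*(15 - (-15 + 5 + 2*25)) = 230*(15 - (-15 + 5 + 50)) = 230*(15 - 1*40) = 230*(15 - 40) = 230*(-25) = -5750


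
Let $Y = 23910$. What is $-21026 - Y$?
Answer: $-44936$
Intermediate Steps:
$-21026 - Y = -21026 - 23910 = -44936$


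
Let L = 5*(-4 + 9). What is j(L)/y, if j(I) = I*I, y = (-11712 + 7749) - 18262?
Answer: -25/889 ≈ -0.028121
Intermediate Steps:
L = 25 (L = 5*5 = 25)
y = -22225 (y = -3963 - 18262 = -22225)
j(I) = I²
j(L)/y = 25²/(-22225) = 625*(-1/22225) = -25/889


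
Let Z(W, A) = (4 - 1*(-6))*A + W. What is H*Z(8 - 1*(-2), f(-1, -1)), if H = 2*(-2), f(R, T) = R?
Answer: 0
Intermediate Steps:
H = -4
Z(W, A) = W + 10*A (Z(W, A) = (4 + 6)*A + W = 10*A + W = W + 10*A)
H*Z(8 - 1*(-2), f(-1, -1)) = -4*((8 - 1*(-2)) + 10*(-1)) = -4*((8 + 2) - 10) = -4*(10 - 10) = -4*0 = 0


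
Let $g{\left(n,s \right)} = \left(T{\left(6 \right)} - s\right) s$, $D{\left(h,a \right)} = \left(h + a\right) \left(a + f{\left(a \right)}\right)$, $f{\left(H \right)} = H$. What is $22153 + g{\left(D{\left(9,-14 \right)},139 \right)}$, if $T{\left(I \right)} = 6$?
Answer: $3666$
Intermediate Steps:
$D{\left(h,a \right)} = 2 a \left(a + h\right)$ ($D{\left(h,a \right)} = \left(h + a\right) \left(a + a\right) = \left(a + h\right) 2 a = 2 a \left(a + h\right)$)
$g{\left(n,s \right)} = s \left(6 - s\right)$ ($g{\left(n,s \right)} = \left(6 - s\right) s = s \left(6 - s\right)$)
$22153 + g{\left(D{\left(9,-14 \right)},139 \right)} = 22153 + 139 \left(6 - 139\right) = 22153 + 139 \left(-133\right) = 22153 - 18487 = 3666$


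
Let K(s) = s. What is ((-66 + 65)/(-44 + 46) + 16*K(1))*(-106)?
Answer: -1643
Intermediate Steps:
((-66 + 65)/(-44 + 46) + 16*K(1))*(-106) = ((-66 + 65)/(-44 + 46) + 16*1)*(-106) = (-1/2 + 16)*(-106) = (-1*½ + 16)*(-106) = (-½ + 16)*(-106) = (31/2)*(-106) = -1643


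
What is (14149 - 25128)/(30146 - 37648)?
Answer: 10979/7502 ≈ 1.4635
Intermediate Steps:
(14149 - 25128)/(30146 - 37648) = -10979/(-7502) = -10979*(-1/7502) = 10979/7502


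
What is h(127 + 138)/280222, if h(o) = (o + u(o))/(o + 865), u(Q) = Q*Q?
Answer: 7049/31665086 ≈ 0.00022261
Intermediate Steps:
u(Q) = Q**2
h(o) = (o + o**2)/(865 + o) (h(o) = (o + o**2)/(o + 865) = (o + o**2)/(865 + o))
h(127 + 138)/280222 = ((127 + 138)*(1 + (127 + 138))/(865 + (127 + 138)))/280222 = (265*(1 + 265)/(865 + 265))*(1/280222) = (265*266/1130)*(1/280222) = (265*(1/1130)*266)*(1/280222) = (7049/113)*(1/280222) = 7049/31665086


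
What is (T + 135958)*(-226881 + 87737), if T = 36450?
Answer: -23989538752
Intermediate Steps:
(T + 135958)*(-226881 + 87737) = (36450 + 135958)*(-226881 + 87737) = 172408*(-139144) = -23989538752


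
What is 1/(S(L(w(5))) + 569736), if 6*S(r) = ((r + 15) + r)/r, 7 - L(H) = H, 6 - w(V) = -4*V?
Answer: 114/64949927 ≈ 1.7552e-6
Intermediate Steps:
w(V) = 6 + 4*V (w(V) = 6 - (-4)*V = 6 + 4*V)
L(H) = 7 - H
S(r) = (15 + 2*r)/(6*r) (S(r) = (((r + 15) + r)/r)/6 = (((15 + r) + r)/r)/6 = ((15 + 2*r)/r)/6 = (15 + 2*r)/(6*r))
1/(S(L(w(5))) + 569736) = 1/((15 + 2*(7 - (6 + 4*5)))/(6*(7 - (6 + 4*5))) + 569736) = 1/((15 + 2*(7 - (6 + 20)))/(6*(7 - (6 + 20))) + 569736) = 1/((15 + 2*(7 - 1*26))/(6*(7 - 1*26)) + 569736) = 1/((15 + 2*(7 - 26))/(6*(7 - 26)) + 569736) = 1/((1/6)*(15 + 2*(-19))/(-19) + 569736) = 1/((1/6)*(-1/19)*(15 - 38) + 569736) = 1/((1/6)*(-1/19)*(-23) + 569736) = 1/(23/114 + 569736) = 1/(64949927/114) = 114/64949927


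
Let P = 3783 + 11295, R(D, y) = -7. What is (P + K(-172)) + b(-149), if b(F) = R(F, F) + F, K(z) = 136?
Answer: 15058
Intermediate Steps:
P = 15078
b(F) = -7 + F
(P + K(-172)) + b(-149) = (15078 + 136) + (-7 - 149) = 15214 - 156 = 15058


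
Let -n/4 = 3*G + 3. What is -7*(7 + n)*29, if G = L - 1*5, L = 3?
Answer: -3857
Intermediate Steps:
G = -2 (G = 3 - 1*5 = 3 - 5 = -2)
n = 12 (n = -4*(3*(-2) + 3) = -4*(-6 + 3) = -4*(-3) = 12)
-7*(7 + n)*29 = -7*(7 + 12)*29 = -7*19*29 = -133*29 = -3857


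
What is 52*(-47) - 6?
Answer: -2450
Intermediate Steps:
52*(-47) - 6 = -2444 - 6 = -2450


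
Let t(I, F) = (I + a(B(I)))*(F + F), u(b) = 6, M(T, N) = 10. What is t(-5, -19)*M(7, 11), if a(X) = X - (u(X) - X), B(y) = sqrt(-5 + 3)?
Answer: 4180 - 760*I*sqrt(2) ≈ 4180.0 - 1074.8*I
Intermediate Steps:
B(y) = I*sqrt(2) (B(y) = sqrt(-2) = I*sqrt(2))
a(X) = -6 + 2*X (a(X) = X - (6 - X) = X + (-6 + X) = -6 + 2*X)
t(I, F) = 2*F*(-6 + I + 2*I*sqrt(2)) (t(I, F) = (I + (-6 + 2*(I*sqrt(2))))*(F + F) = (I + (-6 + 2*I*sqrt(2)))*(2*F) = (-6 + I + 2*I*sqrt(2))*(2*F) = 2*F*(-6 + I + 2*I*sqrt(2)))
t(-5, -19)*M(7, 11) = (2*(-19)*(-6 - 5 + 2*I*sqrt(2)))*10 = (2*(-19)*(-11 + 2*I*sqrt(2)))*10 = (418 - 76*I*sqrt(2))*10 = 4180 - 760*I*sqrt(2)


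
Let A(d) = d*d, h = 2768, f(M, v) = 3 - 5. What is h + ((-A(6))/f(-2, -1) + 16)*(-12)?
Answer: 2360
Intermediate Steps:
f(M, v) = -2
A(d) = d²
h + ((-A(6))/f(-2, -1) + 16)*(-12) = 2768 + (-1*6²/(-2) + 16)*(-12) = 2768 + (-1*36*(-½) + 16)*(-12) = 2768 + (-36*(-½) + 16)*(-12) = 2768 + (18 + 16)*(-12) = 2768 + 34*(-12) = 2768 - 408 = 2360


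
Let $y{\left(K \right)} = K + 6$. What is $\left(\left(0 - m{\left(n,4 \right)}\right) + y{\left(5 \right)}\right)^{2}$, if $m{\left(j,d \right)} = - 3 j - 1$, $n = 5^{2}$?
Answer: $7569$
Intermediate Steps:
$n = 25$
$m{\left(j,d \right)} = -1 - 3 j$
$y{\left(K \right)} = 6 + K$
$\left(\left(0 - m{\left(n,4 \right)}\right) + y{\left(5 \right)}\right)^{2} = \left(\left(0 - \left(-1 - 75\right)\right) + \left(6 + 5\right)\right)^{2} = \left(\left(0 - \left(-1 - 75\right)\right) + 11\right)^{2} = \left(\left(0 - -76\right) + 11\right)^{2} = \left(\left(0 + 76\right) + 11\right)^{2} = \left(76 + 11\right)^{2} = 87^{2} = 7569$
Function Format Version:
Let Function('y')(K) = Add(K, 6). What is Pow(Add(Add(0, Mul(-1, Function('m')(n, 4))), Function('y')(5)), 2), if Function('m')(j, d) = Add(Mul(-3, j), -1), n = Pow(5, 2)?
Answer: 7569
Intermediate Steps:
n = 25
Function('m')(j, d) = Add(-1, Mul(-3, j))
Function('y')(K) = Add(6, K)
Pow(Add(Add(0, Mul(-1, Function('m')(n, 4))), Function('y')(5)), 2) = Pow(Add(Add(0, Mul(-1, Add(-1, Mul(-3, 25)))), Add(6, 5)), 2) = Pow(Add(Add(0, Mul(-1, Add(-1, -75))), 11), 2) = Pow(Add(Add(0, Mul(-1, -76)), 11), 2) = Pow(Add(Add(0, 76), 11), 2) = Pow(Add(76, 11), 2) = Pow(87, 2) = 7569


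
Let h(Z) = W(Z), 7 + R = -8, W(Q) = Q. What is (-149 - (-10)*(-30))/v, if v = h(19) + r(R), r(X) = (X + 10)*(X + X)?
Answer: -449/169 ≈ -2.6568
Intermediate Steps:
R = -15 (R = -7 - 8 = -15)
h(Z) = Z
r(X) = 2*X*(10 + X) (r(X) = (10 + X)*(2*X) = 2*X*(10 + X))
v = 169 (v = 19 + 2*(-15)*(10 - 15) = 19 + 2*(-15)*(-5) = 19 + 150 = 169)
(-149 - (-10)*(-30))/v = (-149 - (-10)*(-30))/169 = (-149 - 1*300)*(1/169) = (-149 - 300)*(1/169) = -449*1/169 = -449/169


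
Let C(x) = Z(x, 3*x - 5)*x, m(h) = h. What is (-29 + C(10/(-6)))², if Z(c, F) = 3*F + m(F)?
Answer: 12769/9 ≈ 1418.8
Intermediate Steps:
Z(c, F) = 4*F (Z(c, F) = 3*F + F = 4*F)
C(x) = x*(-20 + 12*x) (C(x) = (4*(3*x - 5))*x = (4*(-5 + 3*x))*x = (-20 + 12*x)*x = x*(-20 + 12*x))
(-29 + C(10/(-6)))² = (-29 + 4*(10/(-6))*(-5 + 3*(10/(-6))))² = (-29 + 4*(10*(-⅙))*(-5 + 3*(10*(-⅙))))² = (-29 + 4*(-5/3)*(-5 + 3*(-5/3)))² = (-29 + 4*(-5/3)*(-5 - 5))² = (-29 + 4*(-5/3)*(-10))² = (-29 + 200/3)² = (113/3)² = 12769/9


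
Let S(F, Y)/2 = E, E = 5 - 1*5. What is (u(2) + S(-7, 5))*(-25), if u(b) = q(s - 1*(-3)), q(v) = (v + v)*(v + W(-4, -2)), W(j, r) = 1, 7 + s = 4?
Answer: 0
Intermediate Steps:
s = -3 (s = -7 + 4 = -3)
q(v) = 2*v*(1 + v) (q(v) = (v + v)*(v + 1) = (2*v)*(1 + v) = 2*v*(1 + v))
E = 0 (E = 5 - 5 = 0)
S(F, Y) = 0 (S(F, Y) = 2*0 = 0)
u(b) = 0 (u(b) = 2*(-3 - 1*(-3))*(1 + (-3 - 1*(-3))) = 2*(-3 + 3)*(1 + (-3 + 3)) = 2*0*(1 + 0) = 2*0*1 = 0)
(u(2) + S(-7, 5))*(-25) = (0 + 0)*(-25) = 0*(-25) = 0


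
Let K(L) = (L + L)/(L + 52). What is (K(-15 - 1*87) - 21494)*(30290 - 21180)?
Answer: -978865856/5 ≈ -1.9577e+8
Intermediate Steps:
K(L) = 2*L/(52 + L) (K(L) = (2*L)/(52 + L) = 2*L/(52 + L))
(K(-15 - 1*87) - 21494)*(30290 - 21180) = (2*(-15 - 1*87)/(52 + (-15 - 1*87)) - 21494)*(30290 - 21180) = (2*(-15 - 87)/(52 + (-15 - 87)) - 21494)*9110 = (2*(-102)/(52 - 102) - 21494)*9110 = (2*(-102)/(-50) - 21494)*9110 = (2*(-102)*(-1/50) - 21494)*9110 = (102/25 - 21494)*9110 = -537248/25*9110 = -978865856/5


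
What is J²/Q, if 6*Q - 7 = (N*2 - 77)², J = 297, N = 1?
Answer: 24057/256 ≈ 93.973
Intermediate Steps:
Q = 2816/3 (Q = 7/6 + (1*2 - 77)²/6 = 7/6 + (2 - 77)²/6 = 7/6 + (⅙)*(-75)² = 7/6 + (⅙)*5625 = 7/6 + 1875/2 = 2816/3 ≈ 938.67)
J²/Q = 297²/(2816/3) = 88209*(3/2816) = 24057/256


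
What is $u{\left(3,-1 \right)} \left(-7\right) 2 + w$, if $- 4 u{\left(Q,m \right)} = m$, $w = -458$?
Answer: $- \frac{923}{2} \approx -461.5$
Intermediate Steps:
$u{\left(Q,m \right)} = - \frac{m}{4}$
$u{\left(3,-1 \right)} \left(-7\right) 2 + w = \left(- \frac{1}{4}\right) \left(-1\right) \left(-7\right) 2 - 458 = \frac{1}{4} \left(-7\right) 2 - 458 = \left(- \frac{7}{4}\right) 2 - 458 = - \frac{7}{2} - 458 = - \frac{923}{2}$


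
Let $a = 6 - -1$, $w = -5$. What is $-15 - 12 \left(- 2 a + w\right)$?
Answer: $213$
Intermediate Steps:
$a = 7$ ($a = 6 + 1 = 7$)
$-15 - 12 \left(- 2 a + w\right) = -15 - 12 \left(\left(-2\right) 7 - 5\right) = -15 - 12 \left(-14 - 5\right) = -15 - -228 = -15 + 228 = 213$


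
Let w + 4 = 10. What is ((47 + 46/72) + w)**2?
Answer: 3728761/1296 ≈ 2877.1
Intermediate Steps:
w = 6 (w = -4 + 10 = 6)
((47 + 46/72) + w)**2 = ((47 + 46/72) + 6)**2 = ((47 + 46*(1/72)) + 6)**2 = ((47 + 23/36) + 6)**2 = (1715/36 + 6)**2 = (1931/36)**2 = 3728761/1296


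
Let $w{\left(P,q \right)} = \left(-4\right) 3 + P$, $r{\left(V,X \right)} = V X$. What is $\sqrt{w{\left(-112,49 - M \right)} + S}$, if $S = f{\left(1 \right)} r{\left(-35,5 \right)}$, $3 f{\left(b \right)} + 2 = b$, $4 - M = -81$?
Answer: $\frac{i \sqrt{591}}{3} \approx 8.1035 i$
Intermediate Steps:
$M = 85$ ($M = 4 - -81 = 4 + 81 = 85$)
$f{\left(b \right)} = - \frac{2}{3} + \frac{b}{3}$
$w{\left(P,q \right)} = -12 + P$
$S = \frac{175}{3}$ ($S = \left(- \frac{2}{3} + \frac{1}{3} \cdot 1\right) \left(\left(-35\right) 5\right) = \left(- \frac{2}{3} + \frac{1}{3}\right) \left(-175\right) = \left(- \frac{1}{3}\right) \left(-175\right) = \frac{175}{3} \approx 58.333$)
$\sqrt{w{\left(-112,49 - M \right)} + S} = \sqrt{\left(-12 - 112\right) + \frac{175}{3}} = \sqrt{-124 + \frac{175}{3}} = \sqrt{- \frac{197}{3}} = \frac{i \sqrt{591}}{3}$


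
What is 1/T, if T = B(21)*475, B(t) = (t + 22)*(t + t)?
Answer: 1/857850 ≈ 1.1657e-6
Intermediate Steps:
B(t) = 2*t*(22 + t) (B(t) = (22 + t)*(2*t) = 2*t*(22 + t))
T = 857850 (T = (2*21*(22 + 21))*475 = (2*21*43)*475 = 1806*475 = 857850)
1/T = 1/857850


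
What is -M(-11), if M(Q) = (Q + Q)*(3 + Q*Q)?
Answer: 2728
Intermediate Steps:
M(Q) = 2*Q*(3 + Q**2) (M(Q) = (2*Q)*(3 + Q**2) = 2*Q*(3 + Q**2))
-M(-11) = -2*(-11)*(3 + (-11)**2) = -2*(-11)*(3 + 121) = -2*(-11)*124 = -1*(-2728) = 2728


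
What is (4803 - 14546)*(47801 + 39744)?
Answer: -852950935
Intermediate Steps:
(4803 - 14546)*(47801 + 39744) = -9743*87545 = -852950935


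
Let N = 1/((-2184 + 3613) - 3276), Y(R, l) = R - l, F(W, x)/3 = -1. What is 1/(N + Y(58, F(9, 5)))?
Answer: 1847/112666 ≈ 0.016394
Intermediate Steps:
F(W, x) = -3 (F(W, x) = 3*(-1) = -3)
N = -1/1847 (N = 1/(1429 - 3276) = 1/(-1847) = -1/1847 ≈ -0.00054142)
1/(N + Y(58, F(9, 5))) = 1/(-1/1847 + (58 - 1*(-3))) = 1/(-1/1847 + (58 + 3)) = 1/(-1/1847 + 61) = 1/(112666/1847) = 1847/112666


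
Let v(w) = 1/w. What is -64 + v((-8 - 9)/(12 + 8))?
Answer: -1108/17 ≈ -65.177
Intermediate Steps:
v(w) = 1/w
-64 + v((-8 - 9)/(12 + 8)) = -64 + 1/((-8 - 9)/(12 + 8)) = -64 + 1/(-17/20) = -64 - 20/17 = -1108/17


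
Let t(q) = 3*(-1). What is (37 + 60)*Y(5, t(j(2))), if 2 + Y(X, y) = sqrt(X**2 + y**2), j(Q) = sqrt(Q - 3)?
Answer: -194 + 97*sqrt(34) ≈ 371.60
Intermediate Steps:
j(Q) = sqrt(-3 + Q)
t(q) = -3
Y(X, y) = -2 + sqrt(X**2 + y**2)
(37 + 60)*Y(5, t(j(2))) = (37 + 60)*(-2 + sqrt(5**2 + (-3)**2)) = 97*(-2 + sqrt(25 + 9)) = 97*(-2 + sqrt(34)) = -194 + 97*sqrt(34)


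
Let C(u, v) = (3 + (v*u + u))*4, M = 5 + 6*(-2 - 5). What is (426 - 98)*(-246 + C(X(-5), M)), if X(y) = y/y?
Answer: -123984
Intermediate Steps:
M = -37 (M = 5 + 6*(-7) = 5 - 42 = -37)
X(y) = 1
C(u, v) = 12 + 4*u + 4*u*v (C(u, v) = (3 + (u*v + u))*4 = (3 + (u + u*v))*4 = (3 + u + u*v)*4 = 12 + 4*u + 4*u*v)
(426 - 98)*(-246 + C(X(-5), M)) = (426 - 98)*(-246 + (12 + 4*1 + 4*1*(-37))) = 328*(-246 + (12 + 4 - 148)) = 328*(-246 - 132) = 328*(-378) = -123984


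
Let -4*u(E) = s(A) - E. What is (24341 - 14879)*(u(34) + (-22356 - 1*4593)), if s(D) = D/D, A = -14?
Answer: -509826753/2 ≈ -2.5491e+8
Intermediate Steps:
s(D) = 1
u(E) = -¼ + E/4 (u(E) = -(1 - E)/4 = -¼ + E/4)
(24341 - 14879)*(u(34) + (-22356 - 1*4593)) = (24341 - 14879)*((-¼ + (¼)*34) + (-22356 - 1*4593)) = 9462*((-¼ + 17/2) + (-22356 - 4593)) = 9462*(33/4 - 26949) = 9462*(-107763/4) = -509826753/2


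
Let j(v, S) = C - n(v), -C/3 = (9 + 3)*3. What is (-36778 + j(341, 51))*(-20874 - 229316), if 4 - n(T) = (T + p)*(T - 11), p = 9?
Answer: -19667435900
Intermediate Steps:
n(T) = 4 - (-11 + T)*(9 + T) (n(T) = 4 - (T + 9)*(T - 11) = 4 - (9 + T)*(-11 + T) = 4 - (-11 + T)*(9 + T))
C = -108 (C = -3*(9 + 3)*3 = -36*3 = -3*36 = -108)
j(v, S) = -211 + v² - 2*v (j(v, S) = -108 - (103 - v² + 2*v) = -108 + (-103 + v² - 2*v) = -211 + v² - 2*v)
(-36778 + j(341, 51))*(-20874 - 229316) = (-36778 + (-211 + 341² - 2*341))*(-20874 - 229316) = (-36778 + (-211 + 116281 - 682))*(-250190) = (-36778 + 115388)*(-250190) = 78610*(-250190) = -19667435900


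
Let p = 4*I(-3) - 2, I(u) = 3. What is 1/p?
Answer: ⅒ ≈ 0.10000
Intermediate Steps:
p = 10 (p = 4*3 - 2 = 12 - 2 = 10)
1/p = 1/10 = ⅒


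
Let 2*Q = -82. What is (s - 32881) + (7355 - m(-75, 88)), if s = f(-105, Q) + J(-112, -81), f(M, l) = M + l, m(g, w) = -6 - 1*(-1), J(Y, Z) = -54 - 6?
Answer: -25727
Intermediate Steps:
J(Y, Z) = -60
Q = -41 (Q = (½)*(-82) = -41)
m(g, w) = -5 (m(g, w) = -6 + 1 = -5)
s = -206 (s = (-105 - 41) - 60 = -146 - 60 = -206)
(s - 32881) + (7355 - m(-75, 88)) = (-206 - 32881) + (7355 - 1*(-5)) = -33087 + (7355 + 5) = -33087 + 7360 = -25727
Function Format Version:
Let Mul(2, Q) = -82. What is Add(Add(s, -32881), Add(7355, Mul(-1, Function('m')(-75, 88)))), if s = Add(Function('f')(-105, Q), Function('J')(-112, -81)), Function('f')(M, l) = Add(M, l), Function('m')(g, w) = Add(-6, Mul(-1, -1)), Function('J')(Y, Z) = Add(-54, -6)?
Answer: -25727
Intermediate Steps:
Function('J')(Y, Z) = -60
Q = -41 (Q = Mul(Rational(1, 2), -82) = -41)
Function('m')(g, w) = -5 (Function('m')(g, w) = Add(-6, 1) = -5)
s = -206 (s = Add(Add(-105, -41), -60) = Add(-146, -60) = -206)
Add(Add(s, -32881), Add(7355, Mul(-1, Function('m')(-75, 88)))) = Add(Add(-206, -32881), Add(7355, Mul(-1, -5))) = Add(-33087, Add(7355, 5)) = Add(-33087, 7360) = -25727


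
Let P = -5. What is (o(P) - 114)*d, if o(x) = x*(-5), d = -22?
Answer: 1958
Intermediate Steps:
o(x) = -5*x
(o(P) - 114)*d = (-5*(-5) - 114)*(-22) = (25 - 114)*(-22) = -89*(-22) = 1958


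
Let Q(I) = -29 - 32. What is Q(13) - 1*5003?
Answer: -5064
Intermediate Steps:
Q(I) = -61
Q(13) - 1*5003 = -61 - 1*5003 = -61 - 5003 = -5064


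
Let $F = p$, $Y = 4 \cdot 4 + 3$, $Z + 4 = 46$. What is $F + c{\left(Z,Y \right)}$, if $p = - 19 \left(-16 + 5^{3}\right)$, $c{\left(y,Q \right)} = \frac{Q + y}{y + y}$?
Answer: $- \frac{173903}{84} \approx -2070.3$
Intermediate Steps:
$Z = 42$ ($Z = -4 + 46 = 42$)
$Y = 19$ ($Y = 16 + 3 = 19$)
$c{\left(y,Q \right)} = \frac{Q + y}{2 y}$
$p = -2071$ ($p = - 19 \left(-16 + 125\right) = \left(-19\right) 109 = -2071$)
$F = -2071$
$F + c{\left(Z,Y \right)} = -2071 + \frac{19 + 42}{2 \cdot 42} = -2071 + \frac{1}{2} \cdot \frac{1}{42} \cdot 61 = -2071 + \frac{61}{84} = - \frac{173903}{84}$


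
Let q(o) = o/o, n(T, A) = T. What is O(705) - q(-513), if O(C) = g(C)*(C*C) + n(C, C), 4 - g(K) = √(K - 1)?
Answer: 1988804 - 3976200*√11 ≈ -1.1199e+7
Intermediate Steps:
q(o) = 1
g(K) = 4 - √(-1 + K) (g(K) = 4 - √(K - 1) = 4 - √(-1 + K))
O(C) = C + C²*(4 - √(-1 + C)) (O(C) = (4 - √(-1 + C))*(C*C) + C = (4 - √(-1 + C))*C² + C = C²*(4 - √(-1 + C)) + C = C + C²*(4 - √(-1 + C)))
O(705) - q(-513) = 705*(1 + 705*(4 - √(-1 + 705))) - 1*1 = 705*(1 + 705*(4 - √704)) - 1 = 705*(1 + 705*(4 - 8*√11)) - 1 = 705*(1 + (2820 - 5640*√11)) - 1 = 705*(2821 - 5640*√11) - 1 = (1988805 - 3976200*√11) - 1 = 1988804 - 3976200*√11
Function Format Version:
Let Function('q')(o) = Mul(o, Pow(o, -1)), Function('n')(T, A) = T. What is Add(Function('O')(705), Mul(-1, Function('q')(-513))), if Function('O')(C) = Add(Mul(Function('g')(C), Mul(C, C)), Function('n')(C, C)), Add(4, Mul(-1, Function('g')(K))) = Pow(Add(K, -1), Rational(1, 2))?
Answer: Add(1988804, Mul(-3976200, Pow(11, Rational(1, 2)))) ≈ -1.1199e+7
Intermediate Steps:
Function('q')(o) = 1
Function('g')(K) = Add(4, Mul(-1, Pow(Add(-1, K), Rational(1, 2)))) (Function('g')(K) = Add(4, Mul(-1, Pow(Add(K, -1), Rational(1, 2)))) = Add(4, Mul(-1, Pow(Add(-1, K), Rational(1, 2)))))
Function('O')(C) = Add(C, Mul(Pow(C, 2), Add(4, Mul(-1, Pow(Add(-1, C), Rational(1, 2)))))) (Function('O')(C) = Add(Mul(Add(4, Mul(-1, Pow(Add(-1, C), Rational(1, 2)))), Mul(C, C)), C) = Add(Mul(Add(4, Mul(-1, Pow(Add(-1, C), Rational(1, 2)))), Pow(C, 2)), C) = Add(Mul(Pow(C, 2), Add(4, Mul(-1, Pow(Add(-1, C), Rational(1, 2))))), C) = Add(C, Mul(Pow(C, 2), Add(4, Mul(-1, Pow(Add(-1, C), Rational(1, 2)))))))
Add(Function('O')(705), Mul(-1, Function('q')(-513))) = Add(Mul(705, Add(1, Mul(705, Add(4, Mul(-1, Pow(Add(-1, 705), Rational(1, 2))))))), Mul(-1, 1)) = Add(Mul(705, Add(1, Mul(705, Add(4, Mul(-1, Pow(704, Rational(1, 2))))))), -1) = Add(Mul(705, Add(1, Mul(705, Add(4, Mul(-1, Mul(8, Pow(11, Rational(1, 2)))))))), -1) = Add(Mul(705, Add(1, Mul(705, Add(4, Mul(-8, Pow(11, Rational(1, 2))))))), -1) = Add(Mul(705, Add(1, Add(2820, Mul(-5640, Pow(11, Rational(1, 2)))))), -1) = Add(Mul(705, Add(2821, Mul(-5640, Pow(11, Rational(1, 2))))), -1) = Add(Add(1988805, Mul(-3976200, Pow(11, Rational(1, 2)))), -1) = Add(1988804, Mul(-3976200, Pow(11, Rational(1, 2))))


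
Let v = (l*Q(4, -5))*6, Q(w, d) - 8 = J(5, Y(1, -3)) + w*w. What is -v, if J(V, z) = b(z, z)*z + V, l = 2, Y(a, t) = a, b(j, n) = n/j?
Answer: -360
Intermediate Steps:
J(V, z) = V + z (J(V, z) = (z/z)*z + V = 1*z + V = z + V = V + z)
Q(w, d) = 14 + w² (Q(w, d) = 8 + ((5 + 1) + w*w) = 8 + (6 + w²) = 14 + w²)
v = 360 (v = (2*(14 + 4²))*6 = (2*(14 + 16))*6 = (2*30)*6 = 60*6 = 360)
-v = -1*360 = -360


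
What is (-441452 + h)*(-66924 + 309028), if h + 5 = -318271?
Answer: -183933187712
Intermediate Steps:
h = -318276 (h = -5 - 318271 = -318276)
(-441452 + h)*(-66924 + 309028) = (-441452 - 318276)*(-66924 + 309028) = -759728*242104 = -183933187712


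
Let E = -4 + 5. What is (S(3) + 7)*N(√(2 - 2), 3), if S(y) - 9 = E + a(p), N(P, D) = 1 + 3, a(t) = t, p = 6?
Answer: 92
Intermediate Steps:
E = 1
N(P, D) = 4
S(y) = 16 (S(y) = 9 + (1 + 6) = 9 + 7 = 16)
(S(3) + 7)*N(√(2 - 2), 3) = (16 + 7)*4 = 23*4 = 92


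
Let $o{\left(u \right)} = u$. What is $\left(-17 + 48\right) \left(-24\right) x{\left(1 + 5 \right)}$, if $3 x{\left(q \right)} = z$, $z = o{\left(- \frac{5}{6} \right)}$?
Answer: $\frac{620}{3} \approx 206.67$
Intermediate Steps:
$z = - \frac{5}{6} \approx -0.83333$
$x{\left(q \right)} = - \frac{5}{18}$ ($x{\left(q \right)} = \frac{1}{3} \left(- \frac{5}{6}\right) = - \frac{5}{18}$)
$\left(-17 + 48\right) \left(-24\right) x{\left(1 + 5 \right)} = \left(-17 + 48\right) \left(-24\right) \left(- \frac{5}{18}\right) = 31 \left(-24\right) \left(- \frac{5}{18}\right) = \left(-744\right) \left(- \frac{5}{18}\right) = \frac{620}{3}$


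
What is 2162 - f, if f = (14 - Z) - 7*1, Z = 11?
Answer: 2166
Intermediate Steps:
f = -4 (f = (14 - 1*11) - 7*1 = (14 - 11) - 7 = 3 - 7 = -4)
2162 - f = 2162 - 1*(-4) = 2162 + 4 = 2166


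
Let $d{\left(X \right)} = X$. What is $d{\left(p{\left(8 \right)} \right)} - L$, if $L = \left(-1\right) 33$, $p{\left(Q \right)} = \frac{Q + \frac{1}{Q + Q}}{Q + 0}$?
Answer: $\frac{4353}{128} \approx 34.008$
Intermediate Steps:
$p{\left(Q \right)} = \frac{Q + \frac{1}{2 Q}}{Q}$
$L = -33$
$d{\left(p{\left(8 \right)} \right)} - L = \left(1 + \frac{1}{2 \cdot 64}\right) - -33 = \left(1 + \frac{1}{2} \cdot \frac{1}{64}\right) + 33 = \left(1 + \frac{1}{128}\right) + 33 = \frac{129}{128} + 33 = \frac{4353}{128}$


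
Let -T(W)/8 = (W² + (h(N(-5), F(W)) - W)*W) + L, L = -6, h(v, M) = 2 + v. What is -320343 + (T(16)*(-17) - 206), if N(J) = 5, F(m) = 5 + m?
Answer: -306133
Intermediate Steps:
T(W) = 48 - 8*W² - 8*W*(7 - W) (T(W) = -8*((W² + ((2 + 5) - W)*W) - 6) = -8*((W² + (7 - W)*W) - 6) = -8*((W² + W*(7 - W)) - 6) = -8*(-6 + W² + W*(7 - W)) = 48 - 8*W² - 8*W*(7 - W))
-320343 + (T(16)*(-17) - 206) = -320343 + ((48 - 56*16)*(-17) - 206) = -320343 + ((48 - 896)*(-17) - 206) = -320343 + (-848*(-17) - 206) = -320343 + (14416 - 206) = -320343 + 14210 = -306133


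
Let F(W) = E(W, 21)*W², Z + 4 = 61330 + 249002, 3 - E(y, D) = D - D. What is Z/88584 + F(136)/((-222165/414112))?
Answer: -9423315082199/91112335 ≈ -1.0343e+5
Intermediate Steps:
E(y, D) = 3 (E(y, D) = 3 - (D - D) = 3 - 1*0 = 3 + 0 = 3)
Z = 310328 (Z = -4 + (61330 + 249002) = -4 + 310332 = 310328)
F(W) = 3*W²
Z/88584 + F(136)/((-222165/414112)) = 310328/88584 + (3*136²)/((-222165/414112)) = 310328*(1/88584) + (3*18496)/((-222165*1/414112)) = 38791/11073 + 55488/(-222165/414112) = 38791/11073 + 55488*(-414112/222165) = 38791/11073 - 7659415552/74055 = -9423315082199/91112335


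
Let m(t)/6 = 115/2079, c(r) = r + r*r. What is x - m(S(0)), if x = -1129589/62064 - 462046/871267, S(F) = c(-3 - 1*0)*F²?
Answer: -79371352413299/4163722261776 ≈ -19.063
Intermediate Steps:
c(r) = r + r²
S(F) = 6*F² (S(F) = ((-3 - 1*0)*(1 + (-3 - 1*0)))*F² = ((-3 + 0)*(1 + (-3 + 0)))*F² = (-3*(1 - 3))*F² = (-3*(-2))*F² = 6*F²)
m(t) = 230/693 (m(t) = 6*(115/2079) = 230/693)
x = -1012850042207/54074315088 (x = -1129589*1/62064 - 462046*1/871267 = -1129589/62064 - 462046/871267 = -1012850042207/54074315088 ≈ -18.731)
x - m(S(0)) = -1012850042207/54074315088 - 1*230/693 = -1012850042207/54074315088 - 230/693 = -79371352413299/4163722261776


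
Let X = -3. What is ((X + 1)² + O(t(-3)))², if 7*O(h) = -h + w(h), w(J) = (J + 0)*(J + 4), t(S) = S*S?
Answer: 18496/49 ≈ 377.47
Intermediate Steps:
t(S) = S²
w(J) = J*(4 + J)
O(h) = -h/7 + h*(4 + h)/7 (O(h) = (-h + h*(4 + h))/7 = -h/7 + h*(4 + h)/7)
((X + 1)² + O(t(-3)))² = ((-3 + 1)² + (⅐)*(-3)²*(3 + (-3)²))² = ((-2)² + (⅐)*9*(3 + 9))² = (4 + (⅐)*9*12)² = (4 + 108/7)² = (136/7)² = 18496/49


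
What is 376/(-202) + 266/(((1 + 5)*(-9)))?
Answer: -18509/2727 ≈ -6.7873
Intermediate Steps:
376/(-202) + 266/(((1 + 5)*(-9))) = 376*(-1/202) + 266/((6*(-9))) = -188/101 + 266/(-54) = -188/101 + 266*(-1/54) = -188/101 - 133/27 = -18509/2727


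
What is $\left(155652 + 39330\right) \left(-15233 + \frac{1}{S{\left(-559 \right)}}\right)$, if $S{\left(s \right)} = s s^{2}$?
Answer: $- \frac{518818419720399456}{174676879} \approx -2.9702 \cdot 10^{9}$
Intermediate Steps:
$S{\left(s \right)} = s^{3}$
$\left(155652 + 39330\right) \left(-15233 + \frac{1}{S{\left(-559 \right)}}\right) = \left(155652 + 39330\right) \left(-15233 + \frac{1}{\left(-559\right)^{3}}\right) = 194982 \left(-15233 + \frac{1}{-174676879}\right) = 194982 \left(-15233 - \frac{1}{174676879}\right) = 194982 \left(- \frac{2660852897808}{174676879}\right) = - \frac{518818419720399456}{174676879}$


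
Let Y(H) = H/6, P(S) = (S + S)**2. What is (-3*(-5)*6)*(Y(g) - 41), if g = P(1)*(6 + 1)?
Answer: -3270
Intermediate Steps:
P(S) = 4*S**2 (P(S) = (2*S)**2 = 4*S**2)
g = 28 (g = (4*1**2)*(6 + 1) = (4*1)*7 = 4*7 = 28)
Y(H) = H/6 (Y(H) = H*(1/6) = H/6)
(-3*(-5)*6)*(Y(g) - 41) = (-3*(-5)*6)*((1/6)*28 - 41) = (15*6)*(14/3 - 41) = 90*(-109/3) = -3270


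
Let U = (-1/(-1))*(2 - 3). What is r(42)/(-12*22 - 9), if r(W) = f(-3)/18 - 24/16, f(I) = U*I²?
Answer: 2/273 ≈ 0.0073260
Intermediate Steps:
U = -1 (U = -1*(-1)*(-1) = 1*(-1) = -1)
f(I) = -I²
r(W) = -2 (r(W) = -1*(-3)²/18 - 24/16 = -1*9*(1/18) - 24*1/16 = -9*1/18 - 3/2 = -½ - 3/2 = -2)
r(42)/(-12*22 - 9) = -2/(-12*22 - 9) = -2/(-264 - 9) = -2/(-273) = -2*(-1/273) = 2/273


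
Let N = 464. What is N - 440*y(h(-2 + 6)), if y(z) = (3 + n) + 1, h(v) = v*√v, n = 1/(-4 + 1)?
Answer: -3448/3 ≈ -1149.3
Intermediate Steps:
n = -⅓ (n = 1/(-3) = -⅓ ≈ -0.33333)
h(v) = v^(3/2)
y(z) = 11/3 (y(z) = (3 - ⅓) + 1 = 8/3 + 1 = 11/3)
N - 440*y(h(-2 + 6)) = 464 - 440*11/3 = 464 - 4840/3 = -3448/3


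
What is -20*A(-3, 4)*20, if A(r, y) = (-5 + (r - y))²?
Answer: -57600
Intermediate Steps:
A(r, y) = (-5 + r - y)²
-20*A(-3, 4)*20 = -20*(5 + 4 - 1*(-3))²*20 = -20*(5 + 4 + 3)²*20 = -20*12²*20 = -20*144*20 = -2880*20 = -57600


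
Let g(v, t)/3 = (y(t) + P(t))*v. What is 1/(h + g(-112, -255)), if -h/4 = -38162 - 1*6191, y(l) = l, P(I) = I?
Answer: 1/348772 ≈ 2.8672e-6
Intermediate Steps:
g(v, t) = 6*t*v (g(v, t) = 3*((t + t)*v) = 3*((2*t)*v) = 3*(2*t*v) = 6*t*v)
h = 177412 (h = -4*(-38162 - 1*6191) = -4*(-38162 - 6191) = -4*(-44353) = 177412)
1/(h + g(-112, -255)) = 1/(177412 + 6*(-255)*(-112)) = 1/(177412 + 171360) = 1/348772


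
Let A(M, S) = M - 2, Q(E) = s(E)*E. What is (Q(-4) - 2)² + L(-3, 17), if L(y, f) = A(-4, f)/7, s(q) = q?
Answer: 1366/7 ≈ 195.14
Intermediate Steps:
Q(E) = E² (Q(E) = E*E = E²)
A(M, S) = -2 + M
L(y, f) = -6/7 (L(y, f) = (-2 - 4)/7 = -6*⅐ = -6/7)
(Q(-4) - 2)² + L(-3, 17) = ((-4)² - 2)² - 6/7 = (16 - 2)² - 6/7 = 14² - 6/7 = 196 - 6/7 = 1366/7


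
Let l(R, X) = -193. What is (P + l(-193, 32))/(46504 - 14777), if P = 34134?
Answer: 33941/31727 ≈ 1.0698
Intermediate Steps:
(P + l(-193, 32))/(46504 - 14777) = (34134 - 193)/(46504 - 14777) = 33941/31727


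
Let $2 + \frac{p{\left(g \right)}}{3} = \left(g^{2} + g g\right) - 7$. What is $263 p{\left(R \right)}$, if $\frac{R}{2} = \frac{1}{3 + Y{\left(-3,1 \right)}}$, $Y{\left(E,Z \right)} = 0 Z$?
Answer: $- \frac{19199}{3} \approx -6399.7$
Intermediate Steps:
$Y{\left(E,Z \right)} = 0$
$R = \frac{2}{3}$ ($R = \frac{2}{3 + 0} = \frac{2}{3} \approx 0.66667$)
$p{\left(g \right)} = -27 + 6 g^{2}$ ($p{\left(g \right)} = -6 + 3 \left(\left(g^{2} + g g\right) - 7\right) = -6 + 3 \left(\left(g^{2} + g^{2}\right) - 7\right) = -6 + 3 \left(2 g^{2} - 7\right) = -6 + 3 \left(-7 + 2 g^{2}\right) = -6 + \left(-21 + 6 g^{2}\right) = -27 + 6 g^{2}$)
$263 p{\left(R \right)} = 263 \left(-27 + 6 \left(\frac{2}{3}\right)^{2}\right) = 263 \left(-27 + 6 \cdot \frac{4}{9}\right) = 263 \left(-27 + \frac{8}{3}\right) = 263 \left(- \frac{73}{3}\right) = - \frac{19199}{3}$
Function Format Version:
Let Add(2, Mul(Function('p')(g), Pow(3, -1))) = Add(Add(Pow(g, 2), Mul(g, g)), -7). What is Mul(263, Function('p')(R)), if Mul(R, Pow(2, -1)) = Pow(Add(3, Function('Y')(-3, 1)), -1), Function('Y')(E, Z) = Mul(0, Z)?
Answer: Rational(-19199, 3) ≈ -6399.7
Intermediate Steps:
Function('Y')(E, Z) = 0
R = Rational(2, 3) (R = Mul(2, Pow(Add(3, 0), -1)) = Mul(2, Pow(3, -1)) = Mul(2, Rational(1, 3)) = Rational(2, 3) ≈ 0.66667)
Function('p')(g) = Add(-27, Mul(6, Pow(g, 2))) (Function('p')(g) = Add(-6, Mul(3, Add(Add(Pow(g, 2), Mul(g, g)), -7))) = Add(-6, Mul(3, Add(Add(Pow(g, 2), Pow(g, 2)), -7))) = Add(-6, Mul(3, Add(Mul(2, Pow(g, 2)), -7))) = Add(-6, Mul(3, Add(-7, Mul(2, Pow(g, 2))))) = Add(-6, Add(-21, Mul(6, Pow(g, 2)))) = Add(-27, Mul(6, Pow(g, 2))))
Mul(263, Function('p')(R)) = Mul(263, Add(-27, Mul(6, Pow(Rational(2, 3), 2)))) = Mul(263, Add(-27, Mul(6, Rational(4, 9)))) = Mul(263, Add(-27, Rational(8, 3))) = Mul(263, Rational(-73, 3)) = Rational(-19199, 3)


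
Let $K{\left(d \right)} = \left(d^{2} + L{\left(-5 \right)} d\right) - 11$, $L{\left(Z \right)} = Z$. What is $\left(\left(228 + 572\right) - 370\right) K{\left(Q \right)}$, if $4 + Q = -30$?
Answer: $565450$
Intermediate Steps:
$Q = -34$ ($Q = -4 - 30 = -34$)
$K{\left(d \right)} = -11 + d^{2} - 5 d$ ($K{\left(d \right)} = \left(d^{2} - 5 d\right) - 11 = -11 + d^{2} - 5 d$)
$\left(\left(228 + 572\right) - 370\right) K{\left(Q \right)} = \left(\left(228 + 572\right) - 370\right) \left(-11 + \left(-34\right)^{2} - -170\right) = \left(800 - 370\right) \left(-11 + 1156 + 170\right) = 430 \cdot 1315 = 565450$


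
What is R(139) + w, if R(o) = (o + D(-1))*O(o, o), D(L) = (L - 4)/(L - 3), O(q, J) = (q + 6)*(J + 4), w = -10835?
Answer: 11588995/4 ≈ 2.8972e+6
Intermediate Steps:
O(q, J) = (4 + J)*(6 + q) (O(q, J) = (6 + q)*(4 + J) = (4 + J)*(6 + q))
D(L) = (-4 + L)/(-3 + L)
R(o) = (5/4 + o)*(24 + o**2 + 10*o) (R(o) = (o + (-4 - 1)/(-3 - 1))*(24 + 4*o + 6*o + o*o) = (o - 5/(-4))*(24 + 4*o + 6*o + o**2) = (o - 1/4*(-5))*(24 + o**2 + 10*o) = (o + 5/4)*(24 + o**2 + 10*o) = (5/4 + o)*(24 + o**2 + 10*o))
R(139) + w = (5 + 4*139)*(24 + 139**2 + 10*139)/4 - 10835 = (5 + 556)*(24 + 19321 + 1390)/4 - 10835 = (1/4)*561*20735 - 10835 = 11632335/4 - 10835 = 11588995/4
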